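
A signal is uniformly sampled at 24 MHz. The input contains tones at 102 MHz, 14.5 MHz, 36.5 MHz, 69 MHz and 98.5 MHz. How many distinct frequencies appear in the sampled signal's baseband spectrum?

5

fs/2 = 12 MHz.
102 MHz mod fs = 6 MHz.
6 MHz ≤ fs/2 = 12 MHz, appears at 6 MHz.
14.5 MHz > fs/2 = 12 MHz, folds to fs − 14.5 MHz = 9.5 MHz.
36.5 MHz mod fs = 12.5 MHz.
12.5 MHz > fs/2 = 12 MHz, folds to fs − 12.5 MHz = 11.5 MHz.
69 MHz mod fs = 21 MHz.
21 MHz > fs/2 = 12 MHz, folds to fs − 21 MHz = 3 MHz.
98.5 MHz mod fs = 2.5 MHz.
2.5 MHz ≤ fs/2 = 12 MHz, appears at 2.5 MHz.
Distinct values: {2.5 MHz, 3 MHz, 6 MHz, 9.5 MHz, 11.5 MHz} → 5.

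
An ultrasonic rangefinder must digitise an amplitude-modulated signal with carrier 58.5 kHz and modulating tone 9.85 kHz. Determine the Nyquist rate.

AM sidebands sit at fc ± fm = 48.65 kHz and 68.35 kHz.
Highest-frequency component: 68.35 kHz.
Nyquist rate = 2 × 68.35 kHz = 136.7 kHz.

136.7 kHz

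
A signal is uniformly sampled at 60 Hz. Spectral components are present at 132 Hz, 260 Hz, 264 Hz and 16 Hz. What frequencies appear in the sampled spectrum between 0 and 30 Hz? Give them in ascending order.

fs/2 = 30 Hz.
132 Hz mod fs = 12 Hz.
12 Hz ≤ fs/2 = 30 Hz, appears at 12 Hz.
260 Hz mod fs = 20 Hz.
20 Hz ≤ fs/2 = 30 Hz, appears at 20 Hz.
264 Hz mod fs = 24 Hz.
24 Hz ≤ fs/2 = 30 Hz, appears at 24 Hz.
16 Hz ≤ fs/2 = 30 Hz, passes unchanged.
Distinct values: {12 Hz, 16 Hz, 20 Hz, 24 Hz}.

12 Hz, 16 Hz, 20 Hz, 24 Hz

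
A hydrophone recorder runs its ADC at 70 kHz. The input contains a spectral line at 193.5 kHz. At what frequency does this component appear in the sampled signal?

16.5 kHz

193.5 kHz mod fs = 53.5 kHz.
53.5 kHz > fs/2 = 35 kHz, folds to fs − 53.5 kHz = 16.5 kHz.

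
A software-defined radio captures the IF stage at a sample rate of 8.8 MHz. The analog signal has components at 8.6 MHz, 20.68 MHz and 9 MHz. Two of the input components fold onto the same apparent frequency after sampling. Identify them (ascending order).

fs/2 = 4.4 MHz.
8.6 MHz > fs/2 = 4.4 MHz, folds to fs − 8.6 MHz = 0.2 MHz.
20.68 MHz mod fs = 3.08 MHz.
3.08 MHz ≤ fs/2 = 4.4 MHz, appears at 3.08 MHz.
9 MHz mod fs = 0.2 MHz.
0.2 MHz ≤ fs/2 = 4.4 MHz, appears at 0.2 MHz.
8.6 MHz and 9 MHz both map to 0.2 MHz.

8.6 MHz, 9 MHz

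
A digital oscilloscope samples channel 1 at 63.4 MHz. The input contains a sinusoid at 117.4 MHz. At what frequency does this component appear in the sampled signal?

9.4 MHz

117.4 MHz mod fs = 54 MHz.
54 MHz > fs/2 = 31.7 MHz, folds to fs − 54 MHz = 9.4 MHz.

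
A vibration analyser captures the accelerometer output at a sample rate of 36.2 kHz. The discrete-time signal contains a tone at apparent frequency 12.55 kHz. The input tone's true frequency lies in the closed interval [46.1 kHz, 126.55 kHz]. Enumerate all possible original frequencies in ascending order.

48.75 kHz, 59.85 kHz, 84.95 kHz, 96.05 kHz, 121.15 kHz

Frequencies that alias to 12.55 kHz are k·fs ± 12.55 kHz for integer k ≥ 0.
k=0: 12.55 kHz.
k=1: 23.65 kHz, 48.75 kHz.
k=2: 59.85 kHz, 84.95 kHz.
k=3: 96.05 kHz, 121.15 kHz.
k=4: 132.25 kHz, 157.35 kHz.
Within [46.1 kHz, 126.55 kHz]: 48.75 kHz, 59.85 kHz, 84.95 kHz, 96.05 kHz, 121.15 kHz.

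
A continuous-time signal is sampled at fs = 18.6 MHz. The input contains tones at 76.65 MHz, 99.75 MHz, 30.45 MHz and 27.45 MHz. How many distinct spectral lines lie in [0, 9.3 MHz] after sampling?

3

fs/2 = 9.3 MHz.
76.65 MHz mod fs = 2.25 MHz.
2.25 MHz ≤ fs/2 = 9.3 MHz, appears at 2.25 MHz.
99.75 MHz mod fs = 6.75 MHz.
6.75 MHz ≤ fs/2 = 9.3 MHz, appears at 6.75 MHz.
30.45 MHz mod fs = 11.85 MHz.
11.85 MHz > fs/2 = 9.3 MHz, folds to fs − 11.85 MHz = 6.75 MHz.
27.45 MHz mod fs = 8.85 MHz.
8.85 MHz ≤ fs/2 = 9.3 MHz, appears at 8.85 MHz.
Distinct values: {2.25 MHz, 6.75 MHz, 8.85 MHz} → 3.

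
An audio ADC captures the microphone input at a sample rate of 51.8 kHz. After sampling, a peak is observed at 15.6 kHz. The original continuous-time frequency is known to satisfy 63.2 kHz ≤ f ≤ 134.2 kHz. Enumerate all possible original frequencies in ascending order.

67.4 kHz, 88 kHz, 119.2 kHz

Frequencies that alias to 15.6 kHz are k·fs ± 15.6 kHz for integer k ≥ 0.
k=0: 15.6 kHz.
k=1: 36.2 kHz, 67.4 kHz.
k=2: 88 kHz, 119.2 kHz.
k=3: 139.8 kHz, 171 kHz.
Within [63.2 kHz, 134.2 kHz]: 67.4 kHz, 88 kHz, 119.2 kHz.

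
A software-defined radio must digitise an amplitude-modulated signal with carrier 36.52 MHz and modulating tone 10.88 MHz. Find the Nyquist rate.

94.8 MHz

AM sidebands sit at fc ± fm = 25.64 MHz and 47.4 MHz.
Highest-frequency component: 47.4 MHz.
Nyquist rate = 2 × 47.4 MHz = 94.8 MHz.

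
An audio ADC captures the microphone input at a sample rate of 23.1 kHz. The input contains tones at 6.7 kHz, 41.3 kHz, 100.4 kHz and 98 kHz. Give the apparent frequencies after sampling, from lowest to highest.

fs/2 = 11.55 kHz.
6.7 kHz ≤ fs/2 = 11.55 kHz, passes unchanged.
41.3 kHz mod fs = 18.2 kHz.
18.2 kHz > fs/2 = 11.55 kHz, folds to fs − 18.2 kHz = 4.9 kHz.
100.4 kHz mod fs = 8 kHz.
8 kHz ≤ fs/2 = 11.55 kHz, appears at 8 kHz.
98 kHz mod fs = 5.6 kHz.
5.6 kHz ≤ fs/2 = 11.55 kHz, appears at 5.6 kHz.
Distinct values: {4.9 kHz, 5.6 kHz, 6.7 kHz, 8 kHz}.

4.9 kHz, 5.6 kHz, 6.7 kHz, 8 kHz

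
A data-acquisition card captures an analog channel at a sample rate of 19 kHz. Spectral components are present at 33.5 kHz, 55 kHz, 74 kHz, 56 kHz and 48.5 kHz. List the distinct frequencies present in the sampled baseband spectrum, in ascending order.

1 kHz, 2 kHz, 4.5 kHz, 8.5 kHz

fs/2 = 9.5 kHz.
33.5 kHz mod fs = 14.5 kHz.
14.5 kHz > fs/2 = 9.5 kHz, folds to fs − 14.5 kHz = 4.5 kHz.
55 kHz mod fs = 17 kHz.
17 kHz > fs/2 = 9.5 kHz, folds to fs − 17 kHz = 2 kHz.
74 kHz mod fs = 17 kHz.
17 kHz > fs/2 = 9.5 kHz, folds to fs − 17 kHz = 2 kHz.
56 kHz mod fs = 18 kHz.
18 kHz > fs/2 = 9.5 kHz, folds to fs − 18 kHz = 1 kHz.
48.5 kHz mod fs = 10.5 kHz.
10.5 kHz > fs/2 = 9.5 kHz, folds to fs − 10.5 kHz = 8.5 kHz.
Distinct values: {1 kHz, 2 kHz, 4.5 kHz, 8.5 kHz}.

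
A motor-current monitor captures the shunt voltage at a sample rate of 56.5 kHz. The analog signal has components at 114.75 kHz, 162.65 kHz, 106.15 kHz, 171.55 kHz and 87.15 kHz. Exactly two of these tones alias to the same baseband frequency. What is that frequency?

fs/2 = 28.25 kHz.
114.75 kHz mod fs = 1.75 kHz.
1.75 kHz ≤ fs/2 = 28.25 kHz, appears at 1.75 kHz.
162.65 kHz mod fs = 49.65 kHz.
49.65 kHz > fs/2 = 28.25 kHz, folds to fs − 49.65 kHz = 6.85 kHz.
106.15 kHz mod fs = 49.65 kHz.
49.65 kHz > fs/2 = 28.25 kHz, folds to fs − 49.65 kHz = 6.85 kHz.
171.55 kHz mod fs = 2.05 kHz.
2.05 kHz ≤ fs/2 = 28.25 kHz, appears at 2.05 kHz.
87.15 kHz mod fs = 30.65 kHz.
30.65 kHz > fs/2 = 28.25 kHz, folds to fs − 30.65 kHz = 25.85 kHz.
106.15 kHz and 162.65 kHz both map to 6.85 kHz.

6.85 kHz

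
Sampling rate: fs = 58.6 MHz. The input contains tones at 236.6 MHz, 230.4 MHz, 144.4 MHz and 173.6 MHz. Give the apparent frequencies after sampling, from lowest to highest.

2.2 MHz, 4 MHz, 27.2 MHz

fs/2 = 29.3 MHz.
236.6 MHz mod fs = 2.2 MHz.
2.2 MHz ≤ fs/2 = 29.3 MHz, appears at 2.2 MHz.
230.4 MHz mod fs = 54.6 MHz.
54.6 MHz > fs/2 = 29.3 MHz, folds to fs − 54.6 MHz = 4 MHz.
144.4 MHz mod fs = 27.2 MHz.
27.2 MHz ≤ fs/2 = 29.3 MHz, appears at 27.2 MHz.
173.6 MHz mod fs = 56.4 MHz.
56.4 MHz > fs/2 = 29.3 MHz, folds to fs − 56.4 MHz = 2.2 MHz.
Distinct values: {2.2 MHz, 4 MHz, 27.2 MHz}.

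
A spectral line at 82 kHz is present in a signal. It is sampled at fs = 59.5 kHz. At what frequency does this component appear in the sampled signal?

82 kHz mod fs = 22.5 kHz.
22.5 kHz ≤ fs/2 = 29.75 kHz, appears at 22.5 kHz.

22.5 kHz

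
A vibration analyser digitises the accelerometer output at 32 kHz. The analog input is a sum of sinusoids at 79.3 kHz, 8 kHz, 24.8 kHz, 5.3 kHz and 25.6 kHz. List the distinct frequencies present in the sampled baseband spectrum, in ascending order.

fs/2 = 16 kHz.
79.3 kHz mod fs = 15.3 kHz.
15.3 kHz ≤ fs/2 = 16 kHz, appears at 15.3 kHz.
8 kHz ≤ fs/2 = 16 kHz, passes unchanged.
24.8 kHz > fs/2 = 16 kHz, folds to fs − 24.8 kHz = 7.2 kHz.
5.3 kHz ≤ fs/2 = 16 kHz, passes unchanged.
25.6 kHz > fs/2 = 16 kHz, folds to fs − 25.6 kHz = 6.4 kHz.
Distinct values: {5.3 kHz, 6.4 kHz, 7.2 kHz, 8 kHz, 15.3 kHz}.

5.3 kHz, 6.4 kHz, 7.2 kHz, 8 kHz, 15.3 kHz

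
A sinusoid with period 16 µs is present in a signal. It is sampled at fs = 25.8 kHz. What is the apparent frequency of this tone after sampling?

10.9 kHz

T = 16 µs → f = 1/T = 62.5 kHz.
62.5 kHz mod fs = 10.9 kHz.
10.9 kHz ≤ fs/2 = 12.9 kHz, appears at 10.9 kHz.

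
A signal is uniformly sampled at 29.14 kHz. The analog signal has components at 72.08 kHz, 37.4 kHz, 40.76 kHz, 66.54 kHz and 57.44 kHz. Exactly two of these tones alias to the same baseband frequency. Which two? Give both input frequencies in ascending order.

37.4 kHz, 66.54 kHz

fs/2 = 14.57 kHz.
72.08 kHz mod fs = 13.8 kHz.
13.8 kHz ≤ fs/2 = 14.57 kHz, appears at 13.8 kHz.
37.4 kHz mod fs = 8.26 kHz.
8.26 kHz ≤ fs/2 = 14.57 kHz, appears at 8.26 kHz.
40.76 kHz mod fs = 11.62 kHz.
11.62 kHz ≤ fs/2 = 14.57 kHz, appears at 11.62 kHz.
66.54 kHz mod fs = 8.26 kHz.
8.26 kHz ≤ fs/2 = 14.57 kHz, appears at 8.26 kHz.
57.44 kHz mod fs = 28.3 kHz.
28.3 kHz > fs/2 = 14.57 kHz, folds to fs − 28.3 kHz = 0.84 kHz.
37.4 kHz and 66.54 kHz both map to 8.26 kHz.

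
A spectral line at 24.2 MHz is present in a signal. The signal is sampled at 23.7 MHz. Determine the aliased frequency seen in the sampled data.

0.5 MHz

24.2 MHz mod fs = 0.5 MHz.
0.5 MHz ≤ fs/2 = 11.85 MHz, appears at 0.5 MHz.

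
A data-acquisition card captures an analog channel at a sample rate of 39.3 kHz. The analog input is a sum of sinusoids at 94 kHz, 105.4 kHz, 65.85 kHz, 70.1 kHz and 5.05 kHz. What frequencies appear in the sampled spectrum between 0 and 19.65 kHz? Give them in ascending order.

5.05 kHz, 8.5 kHz, 12.5 kHz, 12.75 kHz, 15.4 kHz

fs/2 = 19.65 kHz.
94 kHz mod fs = 15.4 kHz.
15.4 kHz ≤ fs/2 = 19.65 kHz, appears at 15.4 kHz.
105.4 kHz mod fs = 26.8 kHz.
26.8 kHz > fs/2 = 19.65 kHz, folds to fs − 26.8 kHz = 12.5 kHz.
65.85 kHz mod fs = 26.55 kHz.
26.55 kHz > fs/2 = 19.65 kHz, folds to fs − 26.55 kHz = 12.75 kHz.
70.1 kHz mod fs = 30.8 kHz.
30.8 kHz > fs/2 = 19.65 kHz, folds to fs − 30.8 kHz = 8.5 kHz.
5.05 kHz ≤ fs/2 = 19.65 kHz, passes unchanged.
Distinct values: {5.05 kHz, 8.5 kHz, 12.5 kHz, 12.75 kHz, 15.4 kHz}.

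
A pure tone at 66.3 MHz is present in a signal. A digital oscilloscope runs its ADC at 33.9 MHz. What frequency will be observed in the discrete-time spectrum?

1.5 MHz

66.3 MHz mod fs = 32.4 MHz.
32.4 MHz > fs/2 = 16.95 MHz, folds to fs − 32.4 MHz = 1.5 MHz.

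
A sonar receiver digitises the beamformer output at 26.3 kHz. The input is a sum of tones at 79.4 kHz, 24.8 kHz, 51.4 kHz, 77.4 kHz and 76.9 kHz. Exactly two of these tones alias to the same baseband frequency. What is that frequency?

1.5 kHz

fs/2 = 13.15 kHz.
79.4 kHz mod fs = 0.5 kHz.
0.5 kHz ≤ fs/2 = 13.15 kHz, appears at 0.5 kHz.
24.8 kHz > fs/2 = 13.15 kHz, folds to fs − 24.8 kHz = 1.5 kHz.
51.4 kHz mod fs = 25.1 kHz.
25.1 kHz > fs/2 = 13.15 kHz, folds to fs − 25.1 kHz = 1.2 kHz.
77.4 kHz mod fs = 24.8 kHz.
24.8 kHz > fs/2 = 13.15 kHz, folds to fs − 24.8 kHz = 1.5 kHz.
76.9 kHz mod fs = 24.3 kHz.
24.3 kHz > fs/2 = 13.15 kHz, folds to fs − 24.3 kHz = 2 kHz.
24.8 kHz and 77.4 kHz both map to 1.5 kHz.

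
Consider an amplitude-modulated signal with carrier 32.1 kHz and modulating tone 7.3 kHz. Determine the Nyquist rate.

78.8 kHz

AM sidebands sit at fc ± fm = 24.8 kHz and 39.4 kHz.
Highest-frequency component: 39.4 kHz.
Nyquist rate = 2 × 39.4 kHz = 78.8 kHz.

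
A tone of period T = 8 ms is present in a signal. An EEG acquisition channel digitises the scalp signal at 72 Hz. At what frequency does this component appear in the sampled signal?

T = 8 ms → f = 1/T = 125 Hz.
125 Hz mod fs = 53 Hz.
53 Hz > fs/2 = 36 Hz, folds to fs − 53 Hz = 19 Hz.

19 Hz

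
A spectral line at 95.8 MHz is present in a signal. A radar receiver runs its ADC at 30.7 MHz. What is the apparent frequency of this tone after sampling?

3.7 MHz

95.8 MHz mod fs = 3.7 MHz.
3.7 MHz ≤ fs/2 = 15.35 MHz, appears at 3.7 MHz.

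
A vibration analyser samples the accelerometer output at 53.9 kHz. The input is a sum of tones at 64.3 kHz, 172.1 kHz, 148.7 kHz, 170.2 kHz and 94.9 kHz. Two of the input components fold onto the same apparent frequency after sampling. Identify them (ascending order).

64.3 kHz, 172.1 kHz

fs/2 = 26.95 kHz.
64.3 kHz mod fs = 10.4 kHz.
10.4 kHz ≤ fs/2 = 26.95 kHz, appears at 10.4 kHz.
172.1 kHz mod fs = 10.4 kHz.
10.4 kHz ≤ fs/2 = 26.95 kHz, appears at 10.4 kHz.
148.7 kHz mod fs = 40.9 kHz.
40.9 kHz > fs/2 = 26.95 kHz, folds to fs − 40.9 kHz = 13 kHz.
170.2 kHz mod fs = 8.5 kHz.
8.5 kHz ≤ fs/2 = 26.95 kHz, appears at 8.5 kHz.
94.9 kHz mod fs = 41 kHz.
41 kHz > fs/2 = 26.95 kHz, folds to fs − 41 kHz = 12.9 kHz.
64.3 kHz and 172.1 kHz both map to 10.4 kHz.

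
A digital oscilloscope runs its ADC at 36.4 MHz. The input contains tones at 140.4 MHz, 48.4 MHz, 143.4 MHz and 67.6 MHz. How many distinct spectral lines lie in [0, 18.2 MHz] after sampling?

3

fs/2 = 18.2 MHz.
140.4 MHz mod fs = 31.2 MHz.
31.2 MHz > fs/2 = 18.2 MHz, folds to fs − 31.2 MHz = 5.2 MHz.
48.4 MHz mod fs = 12 MHz.
12 MHz ≤ fs/2 = 18.2 MHz, appears at 12 MHz.
143.4 MHz mod fs = 34.2 MHz.
34.2 MHz > fs/2 = 18.2 MHz, folds to fs − 34.2 MHz = 2.2 MHz.
67.6 MHz mod fs = 31.2 MHz.
31.2 MHz > fs/2 = 18.2 MHz, folds to fs − 31.2 MHz = 5.2 MHz.
Distinct values: {2.2 MHz, 5.2 MHz, 12 MHz} → 3.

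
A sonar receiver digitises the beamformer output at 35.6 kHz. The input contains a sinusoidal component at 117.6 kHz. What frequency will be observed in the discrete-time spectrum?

10.8 kHz

117.6 kHz mod fs = 10.8 kHz.
10.8 kHz ≤ fs/2 = 17.8 kHz, appears at 10.8 kHz.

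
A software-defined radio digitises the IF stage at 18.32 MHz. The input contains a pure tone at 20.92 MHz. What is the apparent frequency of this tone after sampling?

2.6 MHz

20.92 MHz mod fs = 2.6 MHz.
2.6 MHz ≤ fs/2 = 9.16 MHz, appears at 2.6 MHz.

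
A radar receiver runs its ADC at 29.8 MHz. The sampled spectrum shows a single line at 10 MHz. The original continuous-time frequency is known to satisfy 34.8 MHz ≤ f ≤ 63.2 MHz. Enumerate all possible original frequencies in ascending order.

39.8 MHz, 49.6 MHz

Frequencies that alias to 10 MHz are k·fs ± 10 MHz for integer k ≥ 0.
k=0: 10 MHz.
k=1: 19.8 MHz, 39.8 MHz.
k=2: 49.6 MHz, 69.6 MHz.
k=3: 79.4 MHz, 99.4 MHz.
Within [34.8 MHz, 63.2 MHz]: 39.8 MHz, 49.6 MHz.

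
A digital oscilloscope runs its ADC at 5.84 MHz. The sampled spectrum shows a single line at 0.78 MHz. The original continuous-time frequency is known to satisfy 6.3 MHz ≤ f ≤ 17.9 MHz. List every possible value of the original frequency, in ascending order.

Frequencies that alias to 0.78 MHz are k·fs ± 0.78 MHz for integer k ≥ 0.
k=0: 0.78 MHz.
k=1: 5.06 MHz, 6.62 MHz.
k=2: 10.9 MHz, 12.46 MHz.
k=3: 16.74 MHz, 18.3 MHz.
k=4: 22.58 MHz, 24.14 MHz.
Within [6.3 MHz, 17.9 MHz]: 6.62 MHz, 10.9 MHz, 12.46 MHz, 16.74 MHz.

6.62 MHz, 10.9 MHz, 12.46 MHz, 16.74 MHz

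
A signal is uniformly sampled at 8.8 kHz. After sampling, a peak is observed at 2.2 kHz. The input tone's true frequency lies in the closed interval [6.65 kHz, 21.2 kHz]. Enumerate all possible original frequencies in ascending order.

11 kHz, 15.4 kHz, 19.8 kHz

Frequencies that alias to 2.2 kHz are k·fs ± 2.2 kHz for integer k ≥ 0.
k=0: 2.2 kHz.
k=1: 6.6 kHz, 11 kHz.
k=2: 15.4 kHz, 19.8 kHz.
k=3: 24.2 kHz, 28.6 kHz.
Within [6.65 kHz, 21.2 kHz]: 11 kHz, 15.4 kHz, 19.8 kHz.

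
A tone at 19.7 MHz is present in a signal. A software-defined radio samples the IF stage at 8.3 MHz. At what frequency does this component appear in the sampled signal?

19.7 MHz mod fs = 3.1 MHz.
3.1 MHz ≤ fs/2 = 4.15 MHz, appears at 3.1 MHz.

3.1 MHz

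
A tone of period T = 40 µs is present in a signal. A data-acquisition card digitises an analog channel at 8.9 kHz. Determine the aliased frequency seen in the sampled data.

1.7 kHz

T = 40 µs → f = 1/T = 25 kHz.
25 kHz mod fs = 7.2 kHz.
7.2 kHz > fs/2 = 4.45 kHz, folds to fs − 7.2 kHz = 1.7 kHz.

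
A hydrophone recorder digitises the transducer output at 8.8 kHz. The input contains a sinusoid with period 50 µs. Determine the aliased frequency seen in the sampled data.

2.4 kHz

T = 50 µs → f = 1/T = 20 kHz.
20 kHz mod fs = 2.4 kHz.
2.4 kHz ≤ fs/2 = 4.4 kHz, appears at 2.4 kHz.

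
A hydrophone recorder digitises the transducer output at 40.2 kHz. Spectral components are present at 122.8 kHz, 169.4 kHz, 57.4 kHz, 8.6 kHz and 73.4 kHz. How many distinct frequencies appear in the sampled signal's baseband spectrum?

4

fs/2 = 20.1 kHz.
122.8 kHz mod fs = 2.2 kHz.
2.2 kHz ≤ fs/2 = 20.1 kHz, appears at 2.2 kHz.
169.4 kHz mod fs = 8.6 kHz.
8.6 kHz ≤ fs/2 = 20.1 kHz, appears at 8.6 kHz.
57.4 kHz mod fs = 17.2 kHz.
17.2 kHz ≤ fs/2 = 20.1 kHz, appears at 17.2 kHz.
8.6 kHz ≤ fs/2 = 20.1 kHz, passes unchanged.
73.4 kHz mod fs = 33.2 kHz.
33.2 kHz > fs/2 = 20.1 kHz, folds to fs − 33.2 kHz = 7 kHz.
Distinct values: {2.2 kHz, 7 kHz, 8.6 kHz, 17.2 kHz} → 4.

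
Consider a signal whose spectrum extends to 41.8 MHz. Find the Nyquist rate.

Nyquist rate = 2 × 41.8 MHz = 83.6 MHz.

83.6 MHz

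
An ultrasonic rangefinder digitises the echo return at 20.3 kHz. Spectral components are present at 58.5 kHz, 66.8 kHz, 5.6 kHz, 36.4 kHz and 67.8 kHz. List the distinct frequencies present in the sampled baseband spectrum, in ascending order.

fs/2 = 10.15 kHz.
58.5 kHz mod fs = 17.9 kHz.
17.9 kHz > fs/2 = 10.15 kHz, folds to fs − 17.9 kHz = 2.4 kHz.
66.8 kHz mod fs = 5.9 kHz.
5.9 kHz ≤ fs/2 = 10.15 kHz, appears at 5.9 kHz.
5.6 kHz ≤ fs/2 = 10.15 kHz, passes unchanged.
36.4 kHz mod fs = 16.1 kHz.
16.1 kHz > fs/2 = 10.15 kHz, folds to fs − 16.1 kHz = 4.2 kHz.
67.8 kHz mod fs = 6.9 kHz.
6.9 kHz ≤ fs/2 = 10.15 kHz, appears at 6.9 kHz.
Distinct values: {2.4 kHz, 4.2 kHz, 5.6 kHz, 5.9 kHz, 6.9 kHz}.

2.4 kHz, 4.2 kHz, 5.6 kHz, 5.9 kHz, 6.9 kHz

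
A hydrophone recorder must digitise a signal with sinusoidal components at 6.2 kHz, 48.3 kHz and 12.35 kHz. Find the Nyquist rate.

Highest-frequency component: 48.3 kHz.
Nyquist rate = 2 × 48.3 kHz = 96.6 kHz.

96.6 kHz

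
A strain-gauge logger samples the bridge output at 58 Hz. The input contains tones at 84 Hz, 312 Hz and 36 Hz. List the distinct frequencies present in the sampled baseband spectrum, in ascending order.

22 Hz, 26 Hz

fs/2 = 29 Hz.
84 Hz mod fs = 26 Hz.
26 Hz ≤ fs/2 = 29 Hz, appears at 26 Hz.
312 Hz mod fs = 22 Hz.
22 Hz ≤ fs/2 = 29 Hz, appears at 22 Hz.
36 Hz > fs/2 = 29 Hz, folds to fs − 36 Hz = 22 Hz.
Distinct values: {22 Hz, 26 Hz}.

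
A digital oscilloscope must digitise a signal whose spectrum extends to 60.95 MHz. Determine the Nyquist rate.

Nyquist rate = 2 × 60.95 MHz = 121.9 MHz.

121.9 MHz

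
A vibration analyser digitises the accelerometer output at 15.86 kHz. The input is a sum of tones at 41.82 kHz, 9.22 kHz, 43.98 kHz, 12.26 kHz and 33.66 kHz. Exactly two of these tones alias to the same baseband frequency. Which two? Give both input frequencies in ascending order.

12.26 kHz, 43.98 kHz

fs/2 = 7.93 kHz.
41.82 kHz mod fs = 10.1 kHz.
10.1 kHz > fs/2 = 7.93 kHz, folds to fs − 10.1 kHz = 5.76 kHz.
9.22 kHz > fs/2 = 7.93 kHz, folds to fs − 9.22 kHz = 6.64 kHz.
43.98 kHz mod fs = 12.26 kHz.
12.26 kHz > fs/2 = 7.93 kHz, folds to fs − 12.26 kHz = 3.6 kHz.
12.26 kHz > fs/2 = 7.93 kHz, folds to fs − 12.26 kHz = 3.6 kHz.
33.66 kHz mod fs = 1.94 kHz.
1.94 kHz ≤ fs/2 = 7.93 kHz, appears at 1.94 kHz.
12.26 kHz and 43.98 kHz both map to 3.6 kHz.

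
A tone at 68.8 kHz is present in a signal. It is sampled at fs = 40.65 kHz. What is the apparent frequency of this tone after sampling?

68.8 kHz mod fs = 28.15 kHz.
28.15 kHz > fs/2 = 20.325 kHz, folds to fs − 28.15 kHz = 12.5 kHz.

12.5 kHz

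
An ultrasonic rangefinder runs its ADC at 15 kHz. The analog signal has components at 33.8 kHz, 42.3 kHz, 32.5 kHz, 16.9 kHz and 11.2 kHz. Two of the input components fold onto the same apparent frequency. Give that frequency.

fs/2 = 7.5 kHz.
33.8 kHz mod fs = 3.8 kHz.
3.8 kHz ≤ fs/2 = 7.5 kHz, appears at 3.8 kHz.
42.3 kHz mod fs = 12.3 kHz.
12.3 kHz > fs/2 = 7.5 kHz, folds to fs − 12.3 kHz = 2.7 kHz.
32.5 kHz mod fs = 2.5 kHz.
2.5 kHz ≤ fs/2 = 7.5 kHz, appears at 2.5 kHz.
16.9 kHz mod fs = 1.9 kHz.
1.9 kHz ≤ fs/2 = 7.5 kHz, appears at 1.9 kHz.
11.2 kHz > fs/2 = 7.5 kHz, folds to fs − 11.2 kHz = 3.8 kHz.
11.2 kHz and 33.8 kHz both map to 3.8 kHz.

3.8 kHz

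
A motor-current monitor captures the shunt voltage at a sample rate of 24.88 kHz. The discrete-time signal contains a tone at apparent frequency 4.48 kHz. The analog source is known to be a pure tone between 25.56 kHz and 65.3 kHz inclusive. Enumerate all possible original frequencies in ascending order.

Frequencies that alias to 4.48 kHz are k·fs ± 4.48 kHz for integer k ≥ 0.
k=0: 4.48 kHz.
k=1: 20.4 kHz, 29.36 kHz.
k=2: 45.28 kHz, 54.24 kHz.
k=3: 70.16 kHz, 79.12 kHz.
Within [25.56 kHz, 65.3 kHz]: 29.36 kHz, 45.28 kHz, 54.24 kHz.

29.36 kHz, 45.28 kHz, 54.24 kHz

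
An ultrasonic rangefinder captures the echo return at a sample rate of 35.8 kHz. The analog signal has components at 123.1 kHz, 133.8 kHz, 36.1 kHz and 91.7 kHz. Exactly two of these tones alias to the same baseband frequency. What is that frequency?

15.7 kHz

fs/2 = 17.9 kHz.
123.1 kHz mod fs = 15.7 kHz.
15.7 kHz ≤ fs/2 = 17.9 kHz, appears at 15.7 kHz.
133.8 kHz mod fs = 26.4 kHz.
26.4 kHz > fs/2 = 17.9 kHz, folds to fs − 26.4 kHz = 9.4 kHz.
36.1 kHz mod fs = 0.3 kHz.
0.3 kHz ≤ fs/2 = 17.9 kHz, appears at 0.3 kHz.
91.7 kHz mod fs = 20.1 kHz.
20.1 kHz > fs/2 = 17.9 kHz, folds to fs − 20.1 kHz = 15.7 kHz.
91.7 kHz and 123.1 kHz both map to 15.7 kHz.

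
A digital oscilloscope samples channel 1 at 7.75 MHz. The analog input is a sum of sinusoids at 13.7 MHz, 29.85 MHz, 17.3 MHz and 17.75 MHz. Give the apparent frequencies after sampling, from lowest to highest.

fs/2 = 3.875 MHz.
13.7 MHz mod fs = 5.95 MHz.
5.95 MHz > fs/2 = 3.875 MHz, folds to fs − 5.95 MHz = 1.8 MHz.
29.85 MHz mod fs = 6.6 MHz.
6.6 MHz > fs/2 = 3.875 MHz, folds to fs − 6.6 MHz = 1.15 MHz.
17.3 MHz mod fs = 1.8 MHz.
1.8 MHz ≤ fs/2 = 3.875 MHz, appears at 1.8 MHz.
17.75 MHz mod fs = 2.25 MHz.
2.25 MHz ≤ fs/2 = 3.875 MHz, appears at 2.25 MHz.
Distinct values: {1.15 MHz, 1.8 MHz, 2.25 MHz}.

1.15 MHz, 1.8 MHz, 2.25 MHz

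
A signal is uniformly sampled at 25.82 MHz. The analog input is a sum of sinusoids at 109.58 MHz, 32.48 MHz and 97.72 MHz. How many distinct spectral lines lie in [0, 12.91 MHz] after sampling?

fs/2 = 12.91 MHz.
109.58 MHz mod fs = 6.3 MHz.
6.3 MHz ≤ fs/2 = 12.91 MHz, appears at 6.3 MHz.
32.48 MHz mod fs = 6.66 MHz.
6.66 MHz ≤ fs/2 = 12.91 MHz, appears at 6.66 MHz.
97.72 MHz mod fs = 20.26 MHz.
20.26 MHz > fs/2 = 12.91 MHz, folds to fs − 20.26 MHz = 5.56 MHz.
Distinct values: {5.56 MHz, 6.3 MHz, 6.66 MHz} → 3.

3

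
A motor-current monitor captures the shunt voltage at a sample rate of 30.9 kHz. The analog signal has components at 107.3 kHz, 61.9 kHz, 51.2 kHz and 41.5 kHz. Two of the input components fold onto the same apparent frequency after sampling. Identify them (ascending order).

41.5 kHz, 51.2 kHz

fs/2 = 15.45 kHz.
107.3 kHz mod fs = 14.6 kHz.
14.6 kHz ≤ fs/2 = 15.45 kHz, appears at 14.6 kHz.
61.9 kHz mod fs = 0.1 kHz.
0.1 kHz ≤ fs/2 = 15.45 kHz, appears at 0.1 kHz.
51.2 kHz mod fs = 20.3 kHz.
20.3 kHz > fs/2 = 15.45 kHz, folds to fs − 20.3 kHz = 10.6 kHz.
41.5 kHz mod fs = 10.6 kHz.
10.6 kHz ≤ fs/2 = 15.45 kHz, appears at 10.6 kHz.
41.5 kHz and 51.2 kHz both map to 10.6 kHz.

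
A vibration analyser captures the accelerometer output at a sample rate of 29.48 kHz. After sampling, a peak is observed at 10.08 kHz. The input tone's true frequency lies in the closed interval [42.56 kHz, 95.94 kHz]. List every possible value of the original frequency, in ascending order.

48.88 kHz, 69.04 kHz, 78.36 kHz

Frequencies that alias to 10.08 kHz are k·fs ± 10.08 kHz for integer k ≥ 0.
k=0: 10.08 kHz.
k=1: 19.4 kHz, 39.56 kHz.
k=2: 48.88 kHz, 69.04 kHz.
k=3: 78.36 kHz, 98.52 kHz.
k=4: 107.84 kHz, 128 kHz.
Within [42.56 kHz, 95.94 kHz]: 48.88 kHz, 69.04 kHz, 78.36 kHz.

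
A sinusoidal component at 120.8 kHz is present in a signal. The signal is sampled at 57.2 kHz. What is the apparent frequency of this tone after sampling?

120.8 kHz mod fs = 6.4 kHz.
6.4 kHz ≤ fs/2 = 28.6 kHz, appears at 6.4 kHz.

6.4 kHz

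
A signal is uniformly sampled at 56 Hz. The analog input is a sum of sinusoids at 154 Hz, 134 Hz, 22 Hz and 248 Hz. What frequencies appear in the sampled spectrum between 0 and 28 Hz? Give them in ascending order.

fs/2 = 28 Hz.
154 Hz mod fs = 42 Hz.
42 Hz > fs/2 = 28 Hz, folds to fs − 42 Hz = 14 Hz.
134 Hz mod fs = 22 Hz.
22 Hz ≤ fs/2 = 28 Hz, appears at 22 Hz.
22 Hz ≤ fs/2 = 28 Hz, passes unchanged.
248 Hz mod fs = 24 Hz.
24 Hz ≤ fs/2 = 28 Hz, appears at 24 Hz.
Distinct values: {14 Hz, 22 Hz, 24 Hz}.

14 Hz, 22 Hz, 24 Hz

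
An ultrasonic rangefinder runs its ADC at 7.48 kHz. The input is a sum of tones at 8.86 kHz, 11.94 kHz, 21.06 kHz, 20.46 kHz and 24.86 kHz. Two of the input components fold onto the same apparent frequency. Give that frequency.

fs/2 = 3.74 kHz.
8.86 kHz mod fs = 1.38 kHz.
1.38 kHz ≤ fs/2 = 3.74 kHz, appears at 1.38 kHz.
11.94 kHz mod fs = 4.46 kHz.
4.46 kHz > fs/2 = 3.74 kHz, folds to fs − 4.46 kHz = 3.02 kHz.
21.06 kHz mod fs = 6.1 kHz.
6.1 kHz > fs/2 = 3.74 kHz, folds to fs − 6.1 kHz = 1.38 kHz.
20.46 kHz mod fs = 5.5 kHz.
5.5 kHz > fs/2 = 3.74 kHz, folds to fs − 5.5 kHz = 1.98 kHz.
24.86 kHz mod fs = 2.42 kHz.
2.42 kHz ≤ fs/2 = 3.74 kHz, appears at 2.42 kHz.
8.86 kHz and 21.06 kHz both map to 1.38 kHz.

1.38 kHz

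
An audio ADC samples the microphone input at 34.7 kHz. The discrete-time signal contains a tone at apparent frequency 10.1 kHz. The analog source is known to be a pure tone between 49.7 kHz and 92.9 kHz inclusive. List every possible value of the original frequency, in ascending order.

Frequencies that alias to 10.1 kHz are k·fs ± 10.1 kHz for integer k ≥ 0.
k=0: 10.1 kHz.
k=1: 24.6 kHz, 44.8 kHz.
k=2: 59.3 kHz, 79.5 kHz.
k=3: 94 kHz, 114.2 kHz.
Within [49.7 kHz, 92.9 kHz]: 59.3 kHz, 79.5 kHz.

59.3 kHz, 79.5 kHz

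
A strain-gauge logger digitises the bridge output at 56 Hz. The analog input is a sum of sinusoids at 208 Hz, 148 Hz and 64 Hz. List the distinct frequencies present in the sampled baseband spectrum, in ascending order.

fs/2 = 28 Hz.
208 Hz mod fs = 40 Hz.
40 Hz > fs/2 = 28 Hz, folds to fs − 40 Hz = 16 Hz.
148 Hz mod fs = 36 Hz.
36 Hz > fs/2 = 28 Hz, folds to fs − 36 Hz = 20 Hz.
64 Hz mod fs = 8 Hz.
8 Hz ≤ fs/2 = 28 Hz, appears at 8 Hz.
Distinct values: {8 Hz, 16 Hz, 20 Hz}.

8 Hz, 16 Hz, 20 Hz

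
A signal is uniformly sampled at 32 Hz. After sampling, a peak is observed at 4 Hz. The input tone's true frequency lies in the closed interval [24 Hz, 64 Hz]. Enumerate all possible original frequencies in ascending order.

28 Hz, 36 Hz, 60 Hz

Frequencies that alias to 4 Hz are k·fs ± 4 Hz for integer k ≥ 0.
k=0: 4 Hz.
k=1: 28 Hz, 36 Hz.
k=2: 60 Hz, 68 Hz.
k=3: 92 Hz, 100 Hz.
Within [24 Hz, 64 Hz]: 28 Hz, 36 Hz, 60 Hz.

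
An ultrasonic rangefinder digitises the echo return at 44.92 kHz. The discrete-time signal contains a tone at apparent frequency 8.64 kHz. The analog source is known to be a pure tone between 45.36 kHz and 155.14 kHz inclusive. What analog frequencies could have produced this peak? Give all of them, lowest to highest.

53.56 kHz, 81.2 kHz, 98.48 kHz, 126.12 kHz, 143.4 kHz

Frequencies that alias to 8.64 kHz are k·fs ± 8.64 kHz for integer k ≥ 0.
k=0: 8.64 kHz.
k=1: 36.28 kHz, 53.56 kHz.
k=2: 81.2 kHz, 98.48 kHz.
k=3: 126.12 kHz, 143.4 kHz.
k=4: 171.04 kHz, 188.32 kHz.
Within [45.36 kHz, 155.14 kHz]: 53.56 kHz, 81.2 kHz, 98.48 kHz, 126.12 kHz, 143.4 kHz.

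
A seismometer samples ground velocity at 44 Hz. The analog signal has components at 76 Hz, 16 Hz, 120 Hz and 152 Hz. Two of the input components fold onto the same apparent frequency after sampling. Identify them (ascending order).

fs/2 = 22 Hz.
76 Hz mod fs = 32 Hz.
32 Hz > fs/2 = 22 Hz, folds to fs − 32 Hz = 12 Hz.
16 Hz ≤ fs/2 = 22 Hz, passes unchanged.
120 Hz mod fs = 32 Hz.
32 Hz > fs/2 = 22 Hz, folds to fs − 32 Hz = 12 Hz.
152 Hz mod fs = 20 Hz.
20 Hz ≤ fs/2 = 22 Hz, appears at 20 Hz.
76 Hz and 120 Hz both map to 12 Hz.

76 Hz, 120 Hz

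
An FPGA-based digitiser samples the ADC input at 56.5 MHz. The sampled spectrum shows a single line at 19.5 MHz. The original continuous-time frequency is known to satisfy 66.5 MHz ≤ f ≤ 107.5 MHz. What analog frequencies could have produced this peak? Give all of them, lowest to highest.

76 MHz, 93.5 MHz

Frequencies that alias to 19.5 MHz are k·fs ± 19.5 MHz for integer k ≥ 0.
k=0: 19.5 MHz.
k=1: 37 MHz, 76 MHz.
k=2: 93.5 MHz, 132.5 MHz.
k=3: 150 MHz, 189 MHz.
Within [66.5 MHz, 107.5 MHz]: 76 MHz, 93.5 MHz.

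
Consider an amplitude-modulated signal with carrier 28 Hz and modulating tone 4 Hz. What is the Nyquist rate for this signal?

AM sidebands sit at fc ± fm = 24 Hz and 32 Hz.
Highest-frequency component: 32 Hz.
Nyquist rate = 2 × 32 Hz = 64 Hz.

64 Hz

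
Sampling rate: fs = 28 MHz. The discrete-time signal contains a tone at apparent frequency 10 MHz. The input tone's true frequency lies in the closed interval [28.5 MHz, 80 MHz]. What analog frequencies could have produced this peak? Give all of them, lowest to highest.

38 MHz, 46 MHz, 66 MHz, 74 MHz

Frequencies that alias to 10 MHz are k·fs ± 10 MHz for integer k ≥ 0.
k=0: 10 MHz.
k=1: 18 MHz, 38 MHz.
k=2: 46 MHz, 66 MHz.
k=3: 74 MHz, 94 MHz.
k=4: 102 MHz, 122 MHz.
Within [28.5 MHz, 80 MHz]: 38 MHz, 46 MHz, 66 MHz, 74 MHz.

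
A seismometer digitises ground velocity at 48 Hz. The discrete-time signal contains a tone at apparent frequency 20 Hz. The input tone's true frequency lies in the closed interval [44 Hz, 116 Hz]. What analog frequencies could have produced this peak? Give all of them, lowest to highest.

68 Hz, 76 Hz, 116 Hz

Frequencies that alias to 20 Hz are k·fs ± 20 Hz for integer k ≥ 0.
k=0: 20 Hz.
k=1: 28 Hz, 68 Hz.
k=2: 76 Hz, 116 Hz.
k=3: 124 Hz, 164 Hz.
Within [44 Hz, 116 Hz]: 68 Hz, 76 Hz, 116 Hz.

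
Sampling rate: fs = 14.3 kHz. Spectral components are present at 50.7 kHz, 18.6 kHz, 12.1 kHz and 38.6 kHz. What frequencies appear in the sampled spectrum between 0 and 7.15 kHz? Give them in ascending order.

2.2 kHz, 4.3 kHz, 6.5 kHz

fs/2 = 7.15 kHz.
50.7 kHz mod fs = 7.8 kHz.
7.8 kHz > fs/2 = 7.15 kHz, folds to fs − 7.8 kHz = 6.5 kHz.
18.6 kHz mod fs = 4.3 kHz.
4.3 kHz ≤ fs/2 = 7.15 kHz, appears at 4.3 kHz.
12.1 kHz > fs/2 = 7.15 kHz, folds to fs − 12.1 kHz = 2.2 kHz.
38.6 kHz mod fs = 10 kHz.
10 kHz > fs/2 = 7.15 kHz, folds to fs − 10 kHz = 4.3 kHz.
Distinct values: {2.2 kHz, 4.3 kHz, 6.5 kHz}.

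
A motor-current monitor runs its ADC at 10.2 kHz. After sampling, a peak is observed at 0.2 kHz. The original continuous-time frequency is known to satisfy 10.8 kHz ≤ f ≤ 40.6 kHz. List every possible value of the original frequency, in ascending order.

Frequencies that alias to 0.2 kHz are k·fs ± 0.2 kHz for integer k ≥ 0.
k=0: 0.2 kHz.
k=1: 10 kHz, 10.4 kHz.
k=2: 20.2 kHz, 20.6 kHz.
k=3: 30.4 kHz, 30.8 kHz.
k=4: 40.6 kHz, 41 kHz.
k=5: 50.8 kHz, 51.2 kHz.
Within [10.8 kHz, 40.6 kHz]: 20.2 kHz, 20.6 kHz, 30.4 kHz, 30.8 kHz, 40.6 kHz.

20.2 kHz, 20.6 kHz, 30.4 kHz, 30.8 kHz, 40.6 kHz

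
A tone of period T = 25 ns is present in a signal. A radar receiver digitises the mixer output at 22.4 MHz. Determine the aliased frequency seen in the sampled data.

4.8 MHz

T = 25 ns → f = 1/T = 40 MHz.
40 MHz mod fs = 17.6 MHz.
17.6 MHz > fs/2 = 11.2 MHz, folds to fs − 17.6 MHz = 4.8 MHz.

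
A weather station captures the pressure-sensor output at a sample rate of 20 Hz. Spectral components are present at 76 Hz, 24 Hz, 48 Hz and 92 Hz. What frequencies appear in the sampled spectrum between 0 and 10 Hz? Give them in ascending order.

fs/2 = 10 Hz.
76 Hz mod fs = 16 Hz.
16 Hz > fs/2 = 10 Hz, folds to fs − 16 Hz = 4 Hz.
24 Hz mod fs = 4 Hz.
4 Hz ≤ fs/2 = 10 Hz, appears at 4 Hz.
48 Hz mod fs = 8 Hz.
8 Hz ≤ fs/2 = 10 Hz, appears at 8 Hz.
92 Hz mod fs = 12 Hz.
12 Hz > fs/2 = 10 Hz, folds to fs − 12 Hz = 8 Hz.
Distinct values: {4 Hz, 8 Hz}.

4 Hz, 8 Hz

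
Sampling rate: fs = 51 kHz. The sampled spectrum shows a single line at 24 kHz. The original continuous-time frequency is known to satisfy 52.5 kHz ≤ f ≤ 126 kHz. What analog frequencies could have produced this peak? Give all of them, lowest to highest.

Frequencies that alias to 24 kHz are k·fs ± 24 kHz for integer k ≥ 0.
k=0: 24 kHz.
k=1: 27 kHz, 75 kHz.
k=2: 78 kHz, 126 kHz.
k=3: 129 kHz, 177 kHz.
Within [52.5 kHz, 126 kHz]: 75 kHz, 78 kHz, 126 kHz.

75 kHz, 78 kHz, 126 kHz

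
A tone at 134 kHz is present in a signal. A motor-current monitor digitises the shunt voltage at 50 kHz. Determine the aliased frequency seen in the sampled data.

134 kHz mod fs = 34 kHz.
34 kHz > fs/2 = 25 kHz, folds to fs − 34 kHz = 16 kHz.

16 kHz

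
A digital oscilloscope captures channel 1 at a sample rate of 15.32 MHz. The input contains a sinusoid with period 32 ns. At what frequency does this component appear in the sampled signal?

T = 32 ns → f = 1/T = 31.25 MHz.
31.25 MHz mod fs = 0.61 MHz.
0.61 MHz ≤ fs/2 = 7.66 MHz, appears at 0.61 MHz.

0.61 MHz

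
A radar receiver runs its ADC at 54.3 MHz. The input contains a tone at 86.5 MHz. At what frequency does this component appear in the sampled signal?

86.5 MHz mod fs = 32.2 MHz.
32.2 MHz > fs/2 = 27.15 MHz, folds to fs − 32.2 MHz = 22.1 MHz.

22.1 MHz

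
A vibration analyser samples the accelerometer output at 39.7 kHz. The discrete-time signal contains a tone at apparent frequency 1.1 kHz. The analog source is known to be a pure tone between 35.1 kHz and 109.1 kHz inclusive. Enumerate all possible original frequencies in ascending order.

38.6 kHz, 40.8 kHz, 78.3 kHz, 80.5 kHz

Frequencies that alias to 1.1 kHz are k·fs ± 1.1 kHz for integer k ≥ 0.
k=0: 1.1 kHz.
k=1: 38.6 kHz, 40.8 kHz.
k=2: 78.3 kHz, 80.5 kHz.
k=3: 118 kHz, 120.2 kHz.
Within [35.1 kHz, 109.1 kHz]: 38.6 kHz, 40.8 kHz, 78.3 kHz, 80.5 kHz.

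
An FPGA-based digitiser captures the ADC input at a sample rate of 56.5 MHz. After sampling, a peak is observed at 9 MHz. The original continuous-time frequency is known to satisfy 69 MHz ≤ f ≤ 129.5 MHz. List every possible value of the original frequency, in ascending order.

Frequencies that alias to 9 MHz are k·fs ± 9 MHz for integer k ≥ 0.
k=0: 9 MHz.
k=1: 47.5 MHz, 65.5 MHz.
k=2: 104 MHz, 122 MHz.
k=3: 160.5 MHz, 178.5 MHz.
Within [69 MHz, 129.5 MHz]: 104 MHz, 122 MHz.

104 MHz, 122 MHz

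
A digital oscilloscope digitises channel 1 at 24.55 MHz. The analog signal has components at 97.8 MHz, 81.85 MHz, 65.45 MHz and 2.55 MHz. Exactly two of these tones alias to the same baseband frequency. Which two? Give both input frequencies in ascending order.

fs/2 = 12.275 MHz.
97.8 MHz mod fs = 24.15 MHz.
24.15 MHz > fs/2 = 12.275 MHz, folds to fs − 24.15 MHz = 0.4 MHz.
81.85 MHz mod fs = 8.2 MHz.
8.2 MHz ≤ fs/2 = 12.275 MHz, appears at 8.2 MHz.
65.45 MHz mod fs = 16.35 MHz.
16.35 MHz > fs/2 = 12.275 MHz, folds to fs − 16.35 MHz = 8.2 MHz.
2.55 MHz ≤ fs/2 = 12.275 MHz, passes unchanged.
65.45 MHz and 81.85 MHz both map to 8.2 MHz.

65.45 MHz, 81.85 MHz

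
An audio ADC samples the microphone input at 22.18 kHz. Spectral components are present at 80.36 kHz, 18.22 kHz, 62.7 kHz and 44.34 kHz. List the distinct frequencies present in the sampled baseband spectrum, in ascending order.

0.02 kHz, 3.84 kHz, 3.96 kHz, 8.36 kHz

fs/2 = 11.09 kHz.
80.36 kHz mod fs = 13.82 kHz.
13.82 kHz > fs/2 = 11.09 kHz, folds to fs − 13.82 kHz = 8.36 kHz.
18.22 kHz > fs/2 = 11.09 kHz, folds to fs − 18.22 kHz = 3.96 kHz.
62.7 kHz mod fs = 18.34 kHz.
18.34 kHz > fs/2 = 11.09 kHz, folds to fs − 18.34 kHz = 3.84 kHz.
44.34 kHz mod fs = 22.16 kHz.
22.16 kHz > fs/2 = 11.09 kHz, folds to fs − 22.16 kHz = 0.02 kHz.
Distinct values: {0.02 kHz, 3.84 kHz, 3.96 kHz, 8.36 kHz}.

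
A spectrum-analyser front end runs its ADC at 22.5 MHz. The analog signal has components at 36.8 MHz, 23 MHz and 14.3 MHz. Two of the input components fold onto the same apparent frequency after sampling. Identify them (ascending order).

14.3 MHz, 36.8 MHz

fs/2 = 11.25 MHz.
36.8 MHz mod fs = 14.3 MHz.
14.3 MHz > fs/2 = 11.25 MHz, folds to fs − 14.3 MHz = 8.2 MHz.
23 MHz mod fs = 0.5 MHz.
0.5 MHz ≤ fs/2 = 11.25 MHz, appears at 0.5 MHz.
14.3 MHz > fs/2 = 11.25 MHz, folds to fs − 14.3 MHz = 8.2 MHz.
14.3 MHz and 36.8 MHz both map to 8.2 MHz.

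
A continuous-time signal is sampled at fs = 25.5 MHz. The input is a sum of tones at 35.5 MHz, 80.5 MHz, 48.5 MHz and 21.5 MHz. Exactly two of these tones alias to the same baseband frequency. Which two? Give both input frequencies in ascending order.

fs/2 = 12.75 MHz.
35.5 MHz mod fs = 10 MHz.
10 MHz ≤ fs/2 = 12.75 MHz, appears at 10 MHz.
80.5 MHz mod fs = 4 MHz.
4 MHz ≤ fs/2 = 12.75 MHz, appears at 4 MHz.
48.5 MHz mod fs = 23 MHz.
23 MHz > fs/2 = 12.75 MHz, folds to fs − 23 MHz = 2.5 MHz.
21.5 MHz > fs/2 = 12.75 MHz, folds to fs − 21.5 MHz = 4 MHz.
21.5 MHz and 80.5 MHz both map to 4 MHz.

21.5 MHz, 80.5 MHz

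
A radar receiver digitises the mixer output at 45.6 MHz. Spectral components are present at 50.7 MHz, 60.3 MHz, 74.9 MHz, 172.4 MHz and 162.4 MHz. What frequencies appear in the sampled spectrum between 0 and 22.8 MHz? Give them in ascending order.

fs/2 = 22.8 MHz.
50.7 MHz mod fs = 5.1 MHz.
5.1 MHz ≤ fs/2 = 22.8 MHz, appears at 5.1 MHz.
60.3 MHz mod fs = 14.7 MHz.
14.7 MHz ≤ fs/2 = 22.8 MHz, appears at 14.7 MHz.
74.9 MHz mod fs = 29.3 MHz.
29.3 MHz > fs/2 = 22.8 MHz, folds to fs − 29.3 MHz = 16.3 MHz.
172.4 MHz mod fs = 35.6 MHz.
35.6 MHz > fs/2 = 22.8 MHz, folds to fs − 35.6 MHz = 10 MHz.
162.4 MHz mod fs = 25.6 MHz.
25.6 MHz > fs/2 = 22.8 MHz, folds to fs − 25.6 MHz = 20 MHz.
Distinct values: {5.1 MHz, 10 MHz, 14.7 MHz, 16.3 MHz, 20 MHz}.

5.1 MHz, 10 MHz, 14.7 MHz, 16.3 MHz, 20 MHz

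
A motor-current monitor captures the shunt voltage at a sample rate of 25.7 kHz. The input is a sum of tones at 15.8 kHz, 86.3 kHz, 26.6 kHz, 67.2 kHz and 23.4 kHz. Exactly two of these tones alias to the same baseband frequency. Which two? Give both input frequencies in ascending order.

15.8 kHz, 67.2 kHz

fs/2 = 12.85 kHz.
15.8 kHz > fs/2 = 12.85 kHz, folds to fs − 15.8 kHz = 9.9 kHz.
86.3 kHz mod fs = 9.2 kHz.
9.2 kHz ≤ fs/2 = 12.85 kHz, appears at 9.2 kHz.
26.6 kHz mod fs = 0.9 kHz.
0.9 kHz ≤ fs/2 = 12.85 kHz, appears at 0.9 kHz.
67.2 kHz mod fs = 15.8 kHz.
15.8 kHz > fs/2 = 12.85 kHz, folds to fs − 15.8 kHz = 9.9 kHz.
23.4 kHz > fs/2 = 12.85 kHz, folds to fs − 23.4 kHz = 2.3 kHz.
15.8 kHz and 67.2 kHz both map to 9.9 kHz.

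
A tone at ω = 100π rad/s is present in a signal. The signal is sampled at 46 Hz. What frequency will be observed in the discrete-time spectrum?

ω = 100π rad/s → f = ω/(2π) = 50 Hz.
50 Hz mod fs = 4 Hz.
4 Hz ≤ fs/2 = 23 Hz, appears at 4 Hz.

4 Hz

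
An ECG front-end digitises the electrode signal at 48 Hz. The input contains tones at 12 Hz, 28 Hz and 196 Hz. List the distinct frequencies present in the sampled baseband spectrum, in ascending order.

fs/2 = 24 Hz.
12 Hz ≤ fs/2 = 24 Hz, passes unchanged.
28 Hz > fs/2 = 24 Hz, folds to fs − 28 Hz = 20 Hz.
196 Hz mod fs = 4 Hz.
4 Hz ≤ fs/2 = 24 Hz, appears at 4 Hz.
Distinct values: {4 Hz, 12 Hz, 20 Hz}.

4 Hz, 12 Hz, 20 Hz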